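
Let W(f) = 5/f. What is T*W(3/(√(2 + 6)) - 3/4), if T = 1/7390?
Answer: 2/2217 + 2*√2/2217 ≈ 0.0021779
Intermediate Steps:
T = 1/7390 ≈ 0.00013532
T*W(3/(√(2 + 6)) - 3/4) = (5/(3/(√(2 + 6)) - 3/4))/7390 = (5/(3/(√8) - 3*¼))/7390 = (5/(3/((2*√2)) - ¾))/7390 = (5/(3*(√2/4) - ¾))/7390 = (5/(3*√2/4 - ¾))/7390 = (5/(-¾ + 3*√2/4))/7390 = 1/(1478*(-¾ + 3*√2/4))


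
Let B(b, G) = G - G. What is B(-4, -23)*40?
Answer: 0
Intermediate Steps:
B(b, G) = 0
B(-4, -23)*40 = 0*40 = 0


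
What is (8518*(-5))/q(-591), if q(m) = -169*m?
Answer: -42590/99879 ≈ -0.42642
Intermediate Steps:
(8518*(-5))/q(-591) = (8518*(-5))/((-169*(-591))) = -42590/99879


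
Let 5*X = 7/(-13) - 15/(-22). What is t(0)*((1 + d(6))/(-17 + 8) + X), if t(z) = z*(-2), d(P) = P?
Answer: 0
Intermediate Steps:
t(z) = -2*z
X = 41/1430 (X = (7/(-13) - 15/(-22))/5 = (7*(-1/13) - 15*(-1/22))/5 = (-7/13 + 15/22)/5 = (1/5)*(41/286) = 41/1430 ≈ 0.028671)
t(0)*((1 + d(6))/(-17 + 8) + X) = (-2*0)*((1 + 6)/(-17 + 8) + 41/1430) = 0*(7/(-9) + 41/1430) = 0*(7*(-1/9) + 41/1430) = 0*(-7/9 + 41/1430) = 0*(-9641/12870) = 0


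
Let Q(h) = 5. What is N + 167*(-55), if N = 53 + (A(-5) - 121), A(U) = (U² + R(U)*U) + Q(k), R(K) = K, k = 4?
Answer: -9198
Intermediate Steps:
A(U) = 5 + 2*U² (A(U) = (U² + U*U) + 5 = (U² + U²) + 5 = 2*U² + 5 = 5 + 2*U²)
N = -13 (N = 53 + ((5 + 2*(-5)²) - 121) = 53 + ((5 + 2*25) - 121) = 53 + ((5 + 50) - 121) = 53 + (55 - 121) = 53 - 66 = -13)
N + 167*(-55) = -13 + 167*(-55) = -13 - 9185 = -9198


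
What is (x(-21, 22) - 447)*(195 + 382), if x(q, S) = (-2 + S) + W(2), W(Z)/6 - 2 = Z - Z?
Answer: -239455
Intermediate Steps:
W(Z) = 12 (W(Z) = 12 + 6*(Z - Z) = 12 + 6*0 = 12 + 0 = 12)
x(q, S) = 10 + S (x(q, S) = (-2 + S) + 12 = 10 + S)
(x(-21, 22) - 447)*(195 + 382) = ((10 + 22) - 447)*(195 + 382) = (32 - 447)*577 = -415*577 = -239455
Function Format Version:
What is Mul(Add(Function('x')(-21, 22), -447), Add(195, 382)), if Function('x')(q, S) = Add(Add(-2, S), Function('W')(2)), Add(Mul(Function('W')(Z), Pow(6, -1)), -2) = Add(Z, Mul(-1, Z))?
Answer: -239455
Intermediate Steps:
Function('W')(Z) = 12 (Function('W')(Z) = Add(12, Mul(6, Add(Z, Mul(-1, Z)))) = Add(12, Mul(6, 0)) = Add(12, 0) = 12)
Function('x')(q, S) = Add(10, S) (Function('x')(q, S) = Add(Add(-2, S), 12) = Add(10, S))
Mul(Add(Function('x')(-21, 22), -447), Add(195, 382)) = Mul(Add(Add(10, 22), -447), Add(195, 382)) = Mul(Add(32, -447), 577) = Mul(-415, 577) = -239455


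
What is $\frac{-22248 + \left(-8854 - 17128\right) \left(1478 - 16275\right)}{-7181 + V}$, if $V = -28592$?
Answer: $- \frac{384433406}{35773} \approx -10746.0$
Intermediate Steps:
$\frac{-22248 + \left(-8854 - 17128\right) \left(1478 - 16275\right)}{-7181 + V} = \frac{-22248 + \left(-8854 - 17128\right) \left(1478 - 16275\right)}{-7181 - 28592} = \frac{-22248 - -384455654}{-35773} = \left(-22248 + 384455654\right) \left(- \frac{1}{35773}\right) = 384433406 \left(- \frac{1}{35773}\right) = - \frac{384433406}{35773}$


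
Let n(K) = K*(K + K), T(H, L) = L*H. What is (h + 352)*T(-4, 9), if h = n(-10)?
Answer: -19872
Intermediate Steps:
T(H, L) = H*L
n(K) = 2*K**2 (n(K) = K*(2*K) = 2*K**2)
h = 200 (h = 2*(-10)**2 = 2*100 = 200)
(h + 352)*T(-4, 9) = (200 + 352)*(-4*9) = 552*(-36) = -19872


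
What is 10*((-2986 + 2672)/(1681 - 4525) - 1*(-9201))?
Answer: 65419895/711 ≈ 92011.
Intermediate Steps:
10*((-2986 + 2672)/(1681 - 4525) - 1*(-9201)) = 10*(-314/(-2844) + 9201) = 10*(-314*(-1/2844) + 9201) = 10*(157/1422 + 9201) = 10*(13083979/1422) = 65419895/711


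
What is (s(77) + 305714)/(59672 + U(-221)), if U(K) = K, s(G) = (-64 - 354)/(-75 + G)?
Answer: 101835/19817 ≈ 5.1388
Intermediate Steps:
s(G) = -418/(-75 + G)
(s(77) + 305714)/(59672 + U(-221)) = (-418/(-75 + 77) + 305714)/(59672 - 221) = (-418/2 + 305714)/59451 = (-418*1/2 + 305714)*(1/59451) = (-209 + 305714)*(1/59451) = 305505*(1/59451) = 101835/19817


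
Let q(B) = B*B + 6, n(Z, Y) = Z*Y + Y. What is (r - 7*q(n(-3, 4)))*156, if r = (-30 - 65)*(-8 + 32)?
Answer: -432120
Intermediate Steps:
n(Z, Y) = Y + Y*Z (n(Z, Y) = Y*Z + Y = Y + Y*Z)
q(B) = 6 + B² (q(B) = B² + 6 = 6 + B²)
r = -2280 (r = -95*24 = -2280)
(r - 7*q(n(-3, 4)))*156 = (-2280 - 7*(6 + (4*(1 - 3))²))*156 = (-2280 - 7*(6 + (4*(-2))²))*156 = (-2280 - 7*(6 + (-8)²))*156 = (-2280 - 7*(6 + 64))*156 = (-2280 - 7*70)*156 = (-2280 - 490)*156 = -2770*156 = -432120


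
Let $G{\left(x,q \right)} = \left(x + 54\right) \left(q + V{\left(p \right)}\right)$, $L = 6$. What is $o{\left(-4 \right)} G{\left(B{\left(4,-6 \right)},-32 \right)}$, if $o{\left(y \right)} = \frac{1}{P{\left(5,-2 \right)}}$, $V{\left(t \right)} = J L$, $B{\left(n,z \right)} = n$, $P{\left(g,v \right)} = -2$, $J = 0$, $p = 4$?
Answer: $928$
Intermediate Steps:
$V{\left(t \right)} = 0$ ($V{\left(t \right)} = 0 \cdot 6 = 0$)
$G{\left(x,q \right)} = q \left(54 + x\right)$ ($G{\left(x,q \right)} = \left(x + 54\right) \left(q + 0\right) = \left(54 + x\right) q = q \left(54 + x\right)$)
$o{\left(y \right)} = - \frac{1}{2}$ ($o{\left(y \right)} = \frac{1}{-2} = - \frac{1}{2}$)
$o{\left(-4 \right)} G{\left(B{\left(4,-6 \right)},-32 \right)} = - \frac{\left(-32\right) \left(54 + 4\right)}{2} = - \frac{\left(-32\right) 58}{2} = \left(- \frac{1}{2}\right) \left(-1856\right) = 928$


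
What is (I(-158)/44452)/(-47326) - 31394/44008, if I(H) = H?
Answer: -1031947823241/1446581021419 ≈ -0.71337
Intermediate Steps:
(I(-158)/44452)/(-47326) - 31394/44008 = -158/44452/(-47326) - 31394/44008 = -158*1/44452*(-1/47326) - 31394*1/44008 = -79/22226*(-1/47326) - 15697/22004 = 79/1051867676 - 15697/22004 = -1031947823241/1446581021419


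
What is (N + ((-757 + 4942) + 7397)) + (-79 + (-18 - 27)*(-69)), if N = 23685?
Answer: 38293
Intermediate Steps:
(N + ((-757 + 4942) + 7397)) + (-79 + (-18 - 27)*(-69)) = (23685 + ((-757 + 4942) + 7397)) + (-79 + (-18 - 27)*(-69)) = (23685 + (4185 + 7397)) + (-79 - 45*(-69)) = (23685 + 11582) + (-79 + 3105) = 35267 + 3026 = 38293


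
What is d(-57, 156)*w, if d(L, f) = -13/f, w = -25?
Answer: 25/12 ≈ 2.0833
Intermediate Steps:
d(-57, 156)*w = -13/156*(-25) = -13*1/156*(-25) = -1/12*(-25) = 25/12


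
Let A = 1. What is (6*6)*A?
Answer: 36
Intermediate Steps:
(6*6)*A = (6*6)*1 = 36*1 = 36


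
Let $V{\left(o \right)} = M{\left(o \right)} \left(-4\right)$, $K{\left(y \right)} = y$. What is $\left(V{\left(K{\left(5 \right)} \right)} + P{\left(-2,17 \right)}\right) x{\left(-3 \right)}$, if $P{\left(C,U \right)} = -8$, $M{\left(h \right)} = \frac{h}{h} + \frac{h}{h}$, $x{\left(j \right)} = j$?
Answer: $48$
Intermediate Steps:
$M{\left(h \right)} = 2$ ($M{\left(h \right)} = 1 + 1 = 2$)
$V{\left(o \right)} = -8$ ($V{\left(o \right)} = 2 \left(-4\right) = -8$)
$\left(V{\left(K{\left(5 \right)} \right)} + P{\left(-2,17 \right)}\right) x{\left(-3 \right)} = \left(-8 - 8\right) \left(-3\right) = \left(-16\right) \left(-3\right) = 48$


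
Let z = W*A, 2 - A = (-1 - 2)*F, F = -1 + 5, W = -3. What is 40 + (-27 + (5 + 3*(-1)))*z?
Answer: 1090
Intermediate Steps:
F = 4
A = 14 (A = 2 - (-1 - 2)*4 = 2 - (-3)*4 = 2 - 1*(-12) = 2 + 12 = 14)
z = -42 (z = -3*14 = -42)
40 + (-27 + (5 + 3*(-1)))*z = 40 + (-27 + (5 + 3*(-1)))*(-42) = 40 + (-27 + (5 - 3))*(-42) = 40 + (-27 + 2)*(-42) = 40 - 25*(-42) = 40 + 1050 = 1090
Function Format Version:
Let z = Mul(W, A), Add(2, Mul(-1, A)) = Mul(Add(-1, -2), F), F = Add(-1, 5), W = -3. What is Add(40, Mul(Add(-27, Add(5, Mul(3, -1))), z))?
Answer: 1090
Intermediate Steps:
F = 4
A = 14 (A = Add(2, Mul(-1, Mul(Add(-1, -2), 4))) = Add(2, Mul(-1, Mul(-3, 4))) = Add(2, Mul(-1, -12)) = Add(2, 12) = 14)
z = -42 (z = Mul(-3, 14) = -42)
Add(40, Mul(Add(-27, Add(5, Mul(3, -1))), z)) = Add(40, Mul(Add(-27, Add(5, Mul(3, -1))), -42)) = Add(40, Mul(Add(-27, Add(5, -3)), -42)) = Add(40, Mul(Add(-27, 2), -42)) = Add(40, Mul(-25, -42)) = Add(40, 1050) = 1090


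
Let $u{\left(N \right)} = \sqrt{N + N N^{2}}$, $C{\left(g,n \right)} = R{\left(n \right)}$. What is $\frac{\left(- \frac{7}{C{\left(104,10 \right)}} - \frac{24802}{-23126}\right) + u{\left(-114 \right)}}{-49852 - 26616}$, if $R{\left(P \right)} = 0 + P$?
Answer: $- \frac{43069}{8841994840} - \frac{i \sqrt{1481658}}{76468} \approx -4.871 \cdot 10^{-6} - 0.015918 i$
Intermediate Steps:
$R{\left(P \right)} = P$
$C{\left(g,n \right)} = n$
$u{\left(N \right)} = \sqrt{N + N^{3}}$
$\frac{\left(- \frac{7}{C{\left(104,10 \right)}} - \frac{24802}{-23126}\right) + u{\left(-114 \right)}}{-49852 - 26616} = \frac{\left(- \frac{7}{10} - \frac{24802}{-23126}\right) + \sqrt{-114 + \left(-114\right)^{3}}}{-49852 - 26616} = \frac{\left(\left(-7\right) \frac{1}{10} - - \frac{12401}{11563}\right) + \sqrt{-114 - 1481544}}{-76468} = \left(\left(- \frac{7}{10} + \frac{12401}{11563}\right) + \sqrt{-1481658}\right) \left(- \frac{1}{76468}\right) = \left(\frac{43069}{115630} + i \sqrt{1481658}\right) \left(- \frac{1}{76468}\right) = - \frac{43069}{8841994840} - \frac{i \sqrt{1481658}}{76468}$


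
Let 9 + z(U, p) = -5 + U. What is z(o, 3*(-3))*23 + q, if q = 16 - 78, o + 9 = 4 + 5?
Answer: -384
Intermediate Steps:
o = 0 (o = -9 + (4 + 5) = -9 + 9 = 0)
z(U, p) = -14 + U (z(U, p) = -9 + (-5 + U) = -14 + U)
q = -62
z(o, 3*(-3))*23 + q = (-14 + 0)*23 - 62 = -14*23 - 62 = -322 - 62 = -384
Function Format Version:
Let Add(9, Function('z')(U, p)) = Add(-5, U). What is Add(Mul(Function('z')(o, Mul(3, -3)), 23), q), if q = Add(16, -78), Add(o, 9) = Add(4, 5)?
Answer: -384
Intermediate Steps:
o = 0 (o = Add(-9, Add(4, 5)) = Add(-9, 9) = 0)
Function('z')(U, p) = Add(-14, U) (Function('z')(U, p) = Add(-9, Add(-5, U)) = Add(-14, U))
q = -62
Add(Mul(Function('z')(o, Mul(3, -3)), 23), q) = Add(Mul(Add(-14, 0), 23), -62) = Add(Mul(-14, 23), -62) = Add(-322, -62) = -384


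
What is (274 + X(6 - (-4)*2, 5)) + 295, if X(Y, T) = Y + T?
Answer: 588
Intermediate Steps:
X(Y, T) = T + Y
(274 + X(6 - (-4)*2, 5)) + 295 = (274 + (5 + (6 - (-4)*2))) + 295 = (274 + (5 + (6 - 1*(-8)))) + 295 = (274 + (5 + (6 + 8))) + 295 = (274 + (5 + 14)) + 295 = (274 + 19) + 295 = 293 + 295 = 588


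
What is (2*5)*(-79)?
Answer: -790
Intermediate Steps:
(2*5)*(-79) = 10*(-79) = -790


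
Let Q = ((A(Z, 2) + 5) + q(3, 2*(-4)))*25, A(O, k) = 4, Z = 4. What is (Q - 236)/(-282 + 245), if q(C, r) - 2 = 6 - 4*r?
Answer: -989/37 ≈ -26.730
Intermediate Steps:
q(C, r) = 8 - 4*r (q(C, r) = 2 + (6 - 4*r) = 8 - 4*r)
Q = 1225 (Q = ((4 + 5) + (8 - 8*(-4)))*25 = (9 + (8 - 4*(-8)))*25 = (9 + (8 + 32))*25 = (9 + 40)*25 = 49*25 = 1225)
(Q - 236)/(-282 + 245) = (1225 - 236)/(-282 + 245) = 989/(-37) = 989*(-1/37) = -989/37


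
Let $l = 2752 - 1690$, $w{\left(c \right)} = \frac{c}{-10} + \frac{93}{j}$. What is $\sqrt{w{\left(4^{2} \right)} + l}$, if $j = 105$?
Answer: $\frac{\sqrt{52003}}{7} \approx 32.577$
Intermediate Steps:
$w{\left(c \right)} = \frac{31}{35} - \frac{c}{10}$ ($w{\left(c \right)} = \frac{c}{-10} + \frac{93}{105} = c \left(- \frac{1}{10}\right) + 93 \cdot \frac{1}{105} = - \frac{c}{10} + \frac{31}{35} = \frac{31}{35} - \frac{c}{10}$)
$l = 1062$
$\sqrt{w{\left(4^{2} \right)} + l} = \sqrt{\left(\frac{31}{35} - \frac{4^{2}}{10}\right) + 1062} = \sqrt{\left(\frac{31}{35} - \frac{8}{5}\right) + 1062} = \sqrt{- \frac{5}{7} + 1062} = \sqrt{\frac{7429}{7}} = \frac{\sqrt{52003}}{7}$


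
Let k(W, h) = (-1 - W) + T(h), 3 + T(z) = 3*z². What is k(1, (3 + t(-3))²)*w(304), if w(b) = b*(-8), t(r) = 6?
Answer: -47856896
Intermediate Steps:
T(z) = -3 + 3*z²
w(b) = -8*b
k(W, h) = -4 - W + 3*h² (k(W, h) = (-1 - W) + (-3 + 3*h²) = -4 - W + 3*h²)
k(1, (3 + t(-3))²)*w(304) = (-4 - 1*1 + 3*((3 + 6)²)²)*(-8*304) = (-4 - 1 + 3*(9²)²)*(-2432) = (-4 - 1 + 3*81²)*(-2432) = (-4 - 1 + 3*6561)*(-2432) = (-4 - 1 + 19683)*(-2432) = 19678*(-2432) = -47856896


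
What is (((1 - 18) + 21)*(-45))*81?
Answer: -14580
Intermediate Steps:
(((1 - 18) + 21)*(-45))*81 = ((-17 + 21)*(-45))*81 = (4*(-45))*81 = -180*81 = -14580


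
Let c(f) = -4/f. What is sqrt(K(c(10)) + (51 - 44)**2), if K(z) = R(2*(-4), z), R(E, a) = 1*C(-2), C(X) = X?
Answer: sqrt(47) ≈ 6.8557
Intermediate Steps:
R(E, a) = -2 (R(E, a) = 1*(-2) = -2)
K(z) = -2
sqrt(K(c(10)) + (51 - 44)**2) = sqrt(-2 + (51 - 44)**2) = sqrt(-2 + 7**2) = sqrt(-2 + 49) = sqrt(47)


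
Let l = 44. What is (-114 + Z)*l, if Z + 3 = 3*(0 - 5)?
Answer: -5808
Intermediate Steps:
Z = -18 (Z = -3 + 3*(0 - 5) = -3 + 3*(-5) = -3 - 15 = -18)
(-114 + Z)*l = (-114 - 18)*44 = -132*44 = -5808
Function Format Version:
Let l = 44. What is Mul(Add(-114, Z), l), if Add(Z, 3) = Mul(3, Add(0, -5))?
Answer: -5808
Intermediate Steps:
Z = -18 (Z = Add(-3, Mul(3, Add(0, -5))) = Add(-3, Mul(3, -5)) = Add(-3, -15) = -18)
Mul(Add(-114, Z), l) = Mul(Add(-114, -18), 44) = Mul(-132, 44) = -5808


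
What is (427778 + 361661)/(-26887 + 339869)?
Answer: 789439/312982 ≈ 2.5223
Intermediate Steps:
(427778 + 361661)/(-26887 + 339869) = 789439/312982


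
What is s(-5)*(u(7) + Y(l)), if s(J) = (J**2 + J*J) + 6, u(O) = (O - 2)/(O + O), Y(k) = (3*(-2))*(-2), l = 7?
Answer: 692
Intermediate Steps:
Y(k) = 12 (Y(k) = -6*(-2) = 12)
u(O) = (-2 + O)/(2*O) (u(O) = (-2 + O)/((2*O)) = (-2 + O)*(1/(2*O)) = (-2 + O)/(2*O))
s(J) = 6 + 2*J**2 (s(J) = (J**2 + J**2) + 6 = 2*J**2 + 6 = 6 + 2*J**2)
s(-5)*(u(7) + Y(l)) = (6 + 2*(-5)**2)*((1/2)*(-2 + 7)/7 + 12) = (6 + 2*25)*((1/2)*(1/7)*5 + 12) = (6 + 50)*(5/14 + 12) = 56*(173/14) = 692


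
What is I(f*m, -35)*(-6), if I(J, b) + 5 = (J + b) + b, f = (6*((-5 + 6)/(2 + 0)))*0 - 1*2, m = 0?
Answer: 450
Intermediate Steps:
f = -2 (f = (6*(1/2))*0 - 2 = (6*(1*(½)))*0 - 2 = (6*(½))*0 - 2 = 3*0 - 2 = 0 - 2 = -2)
I(J, b) = -5 + J + 2*b (I(J, b) = -5 + ((J + b) + b) = -5 + (J + 2*b) = -5 + J + 2*b)
I(f*m, -35)*(-6) = (-5 - 2*0 + 2*(-35))*(-6) = (-5 + 0 - 70)*(-6) = -75*(-6) = 450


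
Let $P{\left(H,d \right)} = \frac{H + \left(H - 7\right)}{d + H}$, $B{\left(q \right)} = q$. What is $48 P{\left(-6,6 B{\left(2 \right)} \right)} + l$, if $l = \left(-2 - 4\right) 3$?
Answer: $-170$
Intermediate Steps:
$l = -18$ ($l = \left(-6\right) 3 = -18$)
$P{\left(H,d \right)} = \frac{-7 + 2 H}{H + d}$ ($P{\left(H,d \right)} = \frac{H + \left(-7 + H\right)}{H + d} = \frac{-7 + 2 H}{H + d}$)
$48 P{\left(-6,6 B{\left(2 \right)} \right)} + l = 48 \frac{-7 + 2 \left(-6\right)}{-6 + 6 \cdot 2} - 18 = 48 \frac{-7 - 12}{-6 + 12} - 18 = 48 \cdot \frac{1}{6} \left(-19\right) - 18 = 48 \left(- \frac{19}{6}\right) - 18 = -152 - 18 = -170$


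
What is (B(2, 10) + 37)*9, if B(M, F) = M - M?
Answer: 333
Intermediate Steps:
B(M, F) = 0
(B(2, 10) + 37)*9 = (0 + 37)*9 = 37*9 = 333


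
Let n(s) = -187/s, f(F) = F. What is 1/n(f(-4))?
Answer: 4/187 ≈ 0.021390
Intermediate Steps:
1/n(f(-4)) = 1/(-187/(-4)) = 1/(-187*(-¼)) = 1/(187/4) = 4/187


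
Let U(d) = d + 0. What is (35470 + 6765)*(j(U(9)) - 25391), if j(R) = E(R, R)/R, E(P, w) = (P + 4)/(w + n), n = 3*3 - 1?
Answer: -164074950350/153 ≈ -1.0724e+9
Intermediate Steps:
n = 8 (n = 9 - 1 = 8)
E(P, w) = (4 + P)/(8 + w) (E(P, w) = (P + 4)/(w + 8) = (4 + P)/(8 + w))
U(d) = d
j(R) = (4 + R)/(R*(8 + R)) (j(R) = ((4 + R)/(8 + R))/R = (4 + R)/(R*(8 + R)))
(35470 + 6765)*(j(U(9)) - 25391) = (35470 + 6765)*((4 + 9)/(9*(8 + 9)) - 25391) = 42235*((⅑)*13/17 - 25391) = 42235*((⅑)*(1/17)*13 - 25391) = 42235*(13/153 - 25391) = 42235*(-3884810/153) = -164074950350/153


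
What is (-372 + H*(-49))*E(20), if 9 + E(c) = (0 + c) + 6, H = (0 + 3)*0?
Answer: -6324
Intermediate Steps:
H = 0 (H = 3*0 = 0)
E(c) = -3 + c (E(c) = -9 + ((0 + c) + 6) = -9 + (c + 6) = -9 + (6 + c) = -3 + c)
(-372 + H*(-49))*E(20) = (-372 + 0*(-49))*(-3 + 20) = (-372 + 0)*17 = -372*17 = -6324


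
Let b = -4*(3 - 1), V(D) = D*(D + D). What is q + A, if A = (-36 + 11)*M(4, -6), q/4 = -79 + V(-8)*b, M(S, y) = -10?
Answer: -4162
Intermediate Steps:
V(D) = 2*D² (V(D) = D*(2*D) = 2*D²)
b = -8 (b = -4*2 = -8)
q = -4412 (q = 4*(-79 + (2*(-8)²)*(-8)) = 4*(-79 + (2*64)*(-8)) = 4*(-79 + 128*(-8)) = 4*(-79 - 1024) = 4*(-1103) = -4412)
A = 250 (A = (-36 + 11)*(-10) = -25*(-10) = 250)
q + A = -4412 + 250 = -4162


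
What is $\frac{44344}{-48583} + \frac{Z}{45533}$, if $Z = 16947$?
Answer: $- \frac{1195779251}{2212129739} \approx -0.54056$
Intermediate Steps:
$\frac{44344}{-48583} + \frac{Z}{45533} = \frac{44344}{-48583} + \frac{16947}{45533} = 44344 \left(- \frac{1}{48583}\right) + 16947 \cdot \frac{1}{45533} = - \frac{44344}{48583} + \frac{16947}{45533} = - \frac{1195779251}{2212129739}$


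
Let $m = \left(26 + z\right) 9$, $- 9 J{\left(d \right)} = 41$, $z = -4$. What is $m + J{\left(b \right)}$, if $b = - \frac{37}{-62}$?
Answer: $\frac{1741}{9} \approx 193.44$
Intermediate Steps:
$b = \frac{37}{62}$ ($b = \left(-37\right) \left(- \frac{1}{62}\right) = \frac{37}{62} \approx 0.59677$)
$J{\left(d \right)} = - \frac{41}{9}$ ($J{\left(d \right)} = \left(- \frac{1}{9}\right) 41 = - \frac{41}{9}$)
$m = 198$ ($m = \left(26 - 4\right) 9 = 22 \cdot 9 = 198$)
$m + J{\left(b \right)} = 198 - \frac{41}{9} = \frac{1741}{9}$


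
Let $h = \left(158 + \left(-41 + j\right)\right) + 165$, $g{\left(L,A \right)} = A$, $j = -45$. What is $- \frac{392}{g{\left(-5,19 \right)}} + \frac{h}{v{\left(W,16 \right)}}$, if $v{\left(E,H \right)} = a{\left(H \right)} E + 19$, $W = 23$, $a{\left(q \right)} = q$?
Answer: $- \frac{49067}{2451} \approx -20.019$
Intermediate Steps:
$v{\left(E,H \right)} = 19 + E H$ ($v{\left(E,H \right)} = H E + 19 = E H + 19 = 19 + E H$)
$h = 237$ ($h = \left(158 - 86\right) + 165 = 72 + 165 = 237$)
$- \frac{392}{g{\left(-5,19 \right)}} + \frac{h}{v{\left(W,16 \right)}} = - \frac{392}{19} + \frac{237}{19 + 23 \cdot 16} = \left(-392\right) \frac{1}{19} + \frac{237}{19 + 368} = - \frac{392}{19} + \frac{237}{387} = - \frac{392}{19} + 237 \cdot \frac{1}{387} = - \frac{392}{19} + \frac{79}{129} = - \frac{49067}{2451}$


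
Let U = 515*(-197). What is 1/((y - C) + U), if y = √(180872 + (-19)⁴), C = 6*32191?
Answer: -294601/86789438008 - 3*√34577/86789438008 ≈ -3.4009e-6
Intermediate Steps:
C = 193146
y = 3*√34577 (y = √(180872 + 130321) = √311193 = 3*√34577 ≈ 557.85)
U = -101455
1/((y - C) + U) = 1/((3*√34577 - 1*193146) - 101455) = 1/((3*√34577 - 193146) - 101455) = 1/((-193146 + 3*√34577) - 101455) = 1/(-294601 + 3*√34577)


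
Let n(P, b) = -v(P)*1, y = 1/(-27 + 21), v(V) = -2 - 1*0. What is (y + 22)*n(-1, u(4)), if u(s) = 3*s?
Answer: 131/3 ≈ 43.667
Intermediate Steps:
v(V) = -2 (v(V) = -2 + 0 = -2)
y = -⅙ (y = 1/(-6) = -⅙ ≈ -0.16667)
n(P, b) = 2 (n(P, b) = -1*(-2)*1 = 2*1 = 2)
(y + 22)*n(-1, u(4)) = (-⅙ + 22)*2 = (131/6)*2 = 131/3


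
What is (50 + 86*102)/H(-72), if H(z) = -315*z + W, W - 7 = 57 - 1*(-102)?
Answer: 4411/11423 ≈ 0.38615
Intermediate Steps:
W = 166 (W = 7 + (57 - 1*(-102)) = 7 + (57 + 102) = 7 + 159 = 166)
H(z) = 166 - 315*z (H(z) = -315*z + 166 = 166 - 315*z)
(50 + 86*102)/H(-72) = (50 + 86*102)/(166 - 315*(-72)) = (50 + 8772)/(166 + 22680) = 8822/22846 = 8822*(1/22846) = 4411/11423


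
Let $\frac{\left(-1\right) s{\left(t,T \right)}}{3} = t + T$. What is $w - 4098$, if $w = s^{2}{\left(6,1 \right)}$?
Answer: $-3657$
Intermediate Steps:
$s{\left(t,T \right)} = - 3 T - 3 t$ ($s{\left(t,T \right)} = - 3 \left(t + T\right) = - 3 \left(T + t\right) = - 3 T - 3 t$)
$w = 441$ ($w = \left(\left(-3\right) 1 - 18\right)^{2} = \left(-3 - 18\right)^{2} = \left(-21\right)^{2} = 441$)
$w - 4098 = 441 - 4098 = -3657$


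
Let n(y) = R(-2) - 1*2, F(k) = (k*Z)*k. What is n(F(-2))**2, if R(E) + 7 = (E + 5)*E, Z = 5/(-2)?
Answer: 225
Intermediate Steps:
Z = -5/2 (Z = 5*(-1/2) = -5/2 ≈ -2.5000)
R(E) = -7 + E*(5 + E) (R(E) = -7 + (E + 5)*E = -7 + (5 + E)*E = -7 + E*(5 + E))
F(k) = -5*k**2/2 (F(k) = (k*(-5/2))*k = (-5*k/2)*k = -5*k**2/2)
n(y) = -15 (n(y) = (-7 + (-2)**2 + 5*(-2)) - 1*2 = (-7 + 4 - 10) - 2 = -13 - 2 = -15)
n(F(-2))**2 = (-15)**2 = 225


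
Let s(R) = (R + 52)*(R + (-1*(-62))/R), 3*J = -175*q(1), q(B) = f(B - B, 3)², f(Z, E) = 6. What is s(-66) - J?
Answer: 100226/33 ≈ 3037.2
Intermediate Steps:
q(B) = 36 (q(B) = 6² = 36)
J = -2100 (J = (-175*36)/3 = (⅓)*(-6300) = -2100)
s(R) = (52 + R)*(R + 62/R)
s(-66) - J = (62 + (-66)² + 52*(-66) + 3224/(-66)) - 1*(-2100) = (62 + 4356 - 3432 + 3224*(-1/66)) + 2100 = (62 + 4356 - 3432 - 1612/33) + 2100 = 30926/33 + 2100 = 100226/33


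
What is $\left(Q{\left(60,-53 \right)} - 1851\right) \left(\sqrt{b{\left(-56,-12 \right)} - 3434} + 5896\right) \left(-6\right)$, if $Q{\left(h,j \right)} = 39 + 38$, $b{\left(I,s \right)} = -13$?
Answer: $62757024 + 31932 i \sqrt{383} \approx 6.2757 \cdot 10^{7} + 6.2492 \cdot 10^{5} i$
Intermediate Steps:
$Q{\left(h,j \right)} = 77$
$\left(Q{\left(60,-53 \right)} - 1851\right) \left(\sqrt{b{\left(-56,-12 \right)} - 3434} + 5896\right) \left(-6\right) = \left(77 - 1851\right) \left(\sqrt{-13 - 3434} + 5896\right) \left(-6\right) = - 1774 \left(\sqrt{-3447} + 5896\right) \left(-6\right) = - 1774 \left(3 i \sqrt{383} + 5896\right) \left(-6\right) = - 1774 \left(5896 + 3 i \sqrt{383}\right) \left(-6\right) = \left(-10459504 - 5322 i \sqrt{383}\right) \left(-6\right) = 62757024 + 31932 i \sqrt{383}$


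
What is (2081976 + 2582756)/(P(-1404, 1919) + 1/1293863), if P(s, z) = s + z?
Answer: 177515415874/19598219 ≈ 9057.7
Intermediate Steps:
(2081976 + 2582756)/(P(-1404, 1919) + 1/1293863) = (2081976 + 2582756)/((-1404 + 1919) + 1/1293863) = 4664732/(515 + 1/1293863) = 4664732/(666339446/1293863) = 4664732*(1293863/666339446) = 177515415874/19598219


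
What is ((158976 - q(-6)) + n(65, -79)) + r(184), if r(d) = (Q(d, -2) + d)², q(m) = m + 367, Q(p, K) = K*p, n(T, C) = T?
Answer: 192536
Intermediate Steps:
q(m) = 367 + m
r(d) = d² (r(d) = (-2*d + d)² = (-d)² = d²)
((158976 - q(-6)) + n(65, -79)) + r(184) = ((158976 - (367 - 6)) + 65) + 184² = ((158976 - 1*361) + 65) + 33856 = ((158976 - 361) + 65) + 33856 = (158615 + 65) + 33856 = 158680 + 33856 = 192536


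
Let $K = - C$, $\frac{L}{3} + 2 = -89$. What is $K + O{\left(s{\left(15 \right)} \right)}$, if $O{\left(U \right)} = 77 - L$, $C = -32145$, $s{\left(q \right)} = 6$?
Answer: $32495$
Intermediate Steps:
$L = -273$ ($L = -6 + 3 \left(-89\right) = -6 - 267 = -273$)
$K = 32145$ ($K = \left(-1\right) \left(-32145\right) = 32145$)
$O{\left(U \right)} = 350$ ($O{\left(U \right)} = 77 - -273 = 77 + 273 = 350$)
$K + O{\left(s{\left(15 \right)} \right)} = 32145 + 350 = 32495$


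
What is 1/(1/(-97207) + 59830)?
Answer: 97207/5815894809 ≈ 1.6714e-5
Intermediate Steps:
1/(1/(-97207) + 59830) = 1/(-1/97207 + 59830) = 1/(5815894809/97207) = 97207/5815894809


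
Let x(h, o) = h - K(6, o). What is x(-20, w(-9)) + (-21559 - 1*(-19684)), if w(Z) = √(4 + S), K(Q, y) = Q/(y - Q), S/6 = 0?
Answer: -3787/2 ≈ -1893.5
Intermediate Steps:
S = 0 (S = 6*0 = 0)
w(Z) = 2 (w(Z) = √(4 + 0) = √4 = 2)
x(h, o) = h - 6/(-6 + o) (x(h, o) = h - 6/(o - 1*6) = h - 6/(o - 6) = h - 6/(-6 + o))
x(-20, w(-9)) + (-21559 - 1*(-19684)) = (-6 - 20*(-6 + 2))/(-6 + 2) + (-21559 - 1*(-19684)) = (-6 - 20*(-4))/(-4) + (-21559 + 19684) = -(-6 + 80)/4 - 1875 = -¼*74 - 1875 = -37/2 - 1875 = -3787/2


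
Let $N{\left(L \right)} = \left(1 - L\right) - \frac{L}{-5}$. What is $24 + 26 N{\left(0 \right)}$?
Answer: $50$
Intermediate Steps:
$N{\left(L \right)} = 1 - \frac{4 L}{5}$ ($N{\left(L \right)} = \left(1 - L\right) - L \left(- \frac{1}{5}\right) = \left(1 - L\right) - - \frac{L}{5} = \left(1 - L\right) + \frac{L}{5} = 1 - \frac{4 L}{5}$)
$24 + 26 N{\left(0 \right)} = 24 + 26 \left(1 - 0\right) = 24 + 26 \left(1 + 0\right) = 24 + 26 \cdot 1 = 24 + 26 = 50$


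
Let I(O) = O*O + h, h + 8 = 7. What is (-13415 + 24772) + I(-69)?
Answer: 16117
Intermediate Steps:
h = -1 (h = -8 + 7 = -1)
I(O) = -1 + O² (I(O) = O*O - 1 = O² - 1 = -1 + O²)
(-13415 + 24772) + I(-69) = (-13415 + 24772) + (-1 + (-69)²) = 11357 + (-1 + 4761) = 11357 + 4760 = 16117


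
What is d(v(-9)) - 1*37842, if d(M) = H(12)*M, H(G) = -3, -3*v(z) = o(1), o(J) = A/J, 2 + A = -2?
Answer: -37846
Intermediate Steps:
A = -4 (A = -2 - 2 = -4)
o(J) = -4/J
v(z) = 4/3 (v(z) = -(-4)/(3*1) = -(-4)/3 = -⅓*(-4) = 4/3)
d(M) = -3*M
d(v(-9)) - 1*37842 = -3*4/3 - 1*37842 = -4 - 37842 = -37846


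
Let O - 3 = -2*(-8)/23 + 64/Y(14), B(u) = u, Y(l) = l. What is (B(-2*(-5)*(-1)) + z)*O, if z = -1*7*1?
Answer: -22627/161 ≈ -140.54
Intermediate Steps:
z = -7 (z = -7*1 = -7)
O = 1331/161 (O = 3 + (-2*(-8)/23 + 64/14) = 3 + (16*(1/23) + 64*(1/14)) = 3 + (16/23 + 32/7) = 3 + 848/161 = 1331/161 ≈ 8.2671)
(B(-2*(-5)*(-1)) + z)*O = (-2*(-5)*(-1) - 7)*(1331/161) = (10*(-1) - 7)*(1331/161) = (-10 - 7)*(1331/161) = -17*1331/161 = -22627/161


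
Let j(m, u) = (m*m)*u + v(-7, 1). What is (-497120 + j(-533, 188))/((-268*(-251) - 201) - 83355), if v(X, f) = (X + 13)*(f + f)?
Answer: -6613953/2036 ≈ -3248.5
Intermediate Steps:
v(X, f) = 2*f*(13 + X) (v(X, f) = (13 + X)*(2*f) = 2*f*(13 + X))
j(m, u) = 12 + u*m² (j(m, u) = (m*m)*u + 2*1*(13 - 7) = m²*u + 2*1*6 = u*m² + 12 = 12 + u*m²)
(-497120 + j(-533, 188))/((-268*(-251) - 201) - 83355) = (-497120 + (12 + 188*(-533)²))/((-268*(-251) - 201) - 83355) = (-497120 + (12 + 188*284089))/((67268 - 201) - 83355) = (-497120 + (12 + 53408732))/(67067 - 83355) = (-497120 + 53408744)/(-16288) = 52911624*(-1/16288) = -6613953/2036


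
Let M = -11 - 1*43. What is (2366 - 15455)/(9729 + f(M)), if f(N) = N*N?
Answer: -4363/4215 ≈ -1.0351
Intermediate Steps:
M = -54 (M = -11 - 43 = -54)
f(N) = N²
(2366 - 15455)/(9729 + f(M)) = (2366 - 15455)/(9729 + (-54)²) = -13089/(9729 + 2916) = -13089/12645 = -13089*1/12645 = -4363/4215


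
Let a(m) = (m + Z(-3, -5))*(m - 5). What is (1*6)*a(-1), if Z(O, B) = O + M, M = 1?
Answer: 108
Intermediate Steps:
Z(O, B) = 1 + O (Z(O, B) = O + 1 = 1 + O)
a(m) = (-5 + m)*(-2 + m) (a(m) = (m + (1 - 3))*(m - 5) = (m - 2)*(-5 + m) = (-2 + m)*(-5 + m) = (-5 + m)*(-2 + m))
(1*6)*a(-1) = (1*6)*(10 + (-1)**2 - 7*(-1)) = 6*(10 + 1 + 7) = 6*18 = 108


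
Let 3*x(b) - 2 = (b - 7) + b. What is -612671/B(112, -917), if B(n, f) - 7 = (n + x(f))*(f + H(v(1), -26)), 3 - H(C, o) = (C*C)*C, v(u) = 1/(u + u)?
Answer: -4901368/3663869 ≈ -1.3378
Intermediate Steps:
x(b) = -5/3 + 2*b/3 (x(b) = 2/3 + ((b - 7) + b)/3 = 2/3 + ((-7 + b) + b)/3 = 2/3 + (-7 + 2*b)/3 = 2/3 + (-7/3 + 2*b/3) = -5/3 + 2*b/3)
v(u) = 1/(2*u)
H(C, o) = 3 - C**3 (H(C, o) = 3 - C*C*C = 3 - C**2*C = 3 - C**3)
B(n, f) = 7 + (23/8 + f)*(-5/3 + n + 2*f/3) (B(n, f) = 7 + (n + (-5/3 + 2*f/3))*(f + (3 - ((1/2)/1)**3)) = 7 + (-5/3 + n + 2*f/3)*(f + (3 - ((1/2)*1)**3)) = 7 + (-5/3 + n + 2*f/3)*(f + (3 - (1/2)**3)) = 7 + (-5/3 + n + 2*f/3)*(f + (3 - 1*1/8)) = 7 + (-5/3 + n + 2*f/3)*(f + (3 - 1/8)) = 7 + (-5/3 + n + 2*f/3)*(f + 23/8) = 7 + (-5/3 + n + 2*f/3)*(23/8 + f) = 7 + (23/8 + f)*(-5/3 + n + 2*f/3))
-612671/B(112, -917) = -612671/(53/24 + (1/4)*(-917) + (2/3)*(-917)**2 + (23/8)*112 - 917*112) = -612671/(53/24 - 917/4 + (2/3)*840889 + 322 - 102704) = -612671/(53/24 - 917/4 + 1681778/3 + 322 - 102704) = -612671/3663869/8 = -612671*8/3663869 = -4901368/3663869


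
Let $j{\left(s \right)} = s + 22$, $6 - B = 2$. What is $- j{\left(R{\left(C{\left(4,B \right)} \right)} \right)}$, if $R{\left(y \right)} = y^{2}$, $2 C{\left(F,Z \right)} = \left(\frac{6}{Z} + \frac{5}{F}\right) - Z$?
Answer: $- \frac{1433}{64} \approx -22.391$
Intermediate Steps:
$B = 4$ ($B = 6 - 2 = 4$)
$C{\left(F,Z \right)} = \frac{3}{Z} - \frac{Z}{2} + \frac{5}{2 F}$ ($C{\left(F,Z \right)} = \frac{\left(\frac{6}{Z} + \frac{5}{F}\right) - Z}{2} = \frac{\left(\frac{5}{F} + \frac{6}{Z}\right) - Z}{2} = \frac{- Z + \frac{5}{F} + \frac{6}{Z}}{2} = \frac{3}{Z} - \frac{Z}{2} + \frac{5}{2 F}$)
$j{\left(s \right)} = 22 + s$
$- j{\left(R{\left(C{\left(4,B \right)} \right)} \right)} = - (22 + \left(\frac{3}{4} - 2 + \frac{5}{2 \cdot 4}\right)^{2}) = - (22 + \left(3 \cdot \frac{1}{4} - 2 + \frac{5}{2} \cdot \frac{1}{4}\right)^{2}) = - (22 + \left(\frac{3}{4} - 2 + \frac{5}{8}\right)^{2}) = - (22 + \left(- \frac{5}{8}\right)^{2}) = - (22 + \frac{25}{64}) = \left(-1\right) \frac{1433}{64} = - \frac{1433}{64}$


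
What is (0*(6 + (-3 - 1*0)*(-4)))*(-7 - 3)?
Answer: 0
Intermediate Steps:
(0*(6 + (-3 - 1*0)*(-4)))*(-7 - 3) = (0*(6 + (-3 + 0)*(-4)))*(-10) = (0*(6 - 3*(-4)))*(-10) = (0*(6 + 12))*(-10) = (0*18)*(-10) = 0*(-10) = 0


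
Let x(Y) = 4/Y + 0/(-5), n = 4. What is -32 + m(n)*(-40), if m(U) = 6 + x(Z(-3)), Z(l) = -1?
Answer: -112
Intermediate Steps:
x(Y) = 4/Y (x(Y) = 4/Y + 0*(-1/5) = 4/Y + 0 = 4/Y)
m(U) = 2 (m(U) = 6 + 4/(-1) = 6 + 4*(-1) = 6 - 4 = 2)
-32 + m(n)*(-40) = -32 + 2*(-40) = -32 - 80 = -112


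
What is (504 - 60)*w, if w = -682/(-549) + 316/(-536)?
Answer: 3553258/12261 ≈ 289.80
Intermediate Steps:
w = 48017/73566 (w = -682*(-1/549) + 316*(-1/536) = 682/549 - 79/134 = 48017/73566 ≈ 0.65271)
(504 - 60)*w = (504 - 60)*(48017/73566) = 444*(48017/73566) = 3553258/12261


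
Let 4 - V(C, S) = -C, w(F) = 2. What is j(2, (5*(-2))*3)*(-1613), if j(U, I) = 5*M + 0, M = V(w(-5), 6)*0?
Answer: 0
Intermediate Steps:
V(C, S) = 4 + C (V(C, S) = 4 - (-1)*C = 4 + C)
M = 0 (M = (4 + 2)*0 = 6*0 = 0)
j(U, I) = 0 (j(U, I) = 5*0 + 0 = 0 + 0 = 0)
j(2, (5*(-2))*3)*(-1613) = 0*(-1613) = 0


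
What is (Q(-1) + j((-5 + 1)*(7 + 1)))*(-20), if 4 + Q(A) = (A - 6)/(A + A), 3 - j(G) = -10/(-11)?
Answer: -350/11 ≈ -31.818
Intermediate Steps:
j(G) = 23/11 (j(G) = 3 - (-10)/(-11) = 3 - (-10)*(-1)/11 = 3 - 1*10/11 = 3 - 10/11 = 23/11)
Q(A) = -4 + (-6 + A)/(2*A) (Q(A) = -4 + (A - 6)/(A + A) = -4 + (-6 + A)/((2*A)) = -4 + (-6 + A)*(1/(2*A)) = -4 + (-6 + A)/(2*A))
(Q(-1) + j((-5 + 1)*(7 + 1)))*(-20) = ((-7/2 - 3/(-1)) + 23/11)*(-20) = ((-7/2 - 3*(-1)) + 23/11)*(-20) = ((-7/2 + 3) + 23/11)*(-20) = (-½ + 23/11)*(-20) = (35/22)*(-20) = -350/11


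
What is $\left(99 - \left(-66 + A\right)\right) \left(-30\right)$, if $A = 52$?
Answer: $-3390$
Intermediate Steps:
$\left(99 - \left(-66 + A\right)\right) \left(-30\right) = \left(99 + \left(66 - 52\right)\right) \left(-30\right) = \left(99 + 14\right) \left(-30\right) = 113 \left(-30\right) = -3390$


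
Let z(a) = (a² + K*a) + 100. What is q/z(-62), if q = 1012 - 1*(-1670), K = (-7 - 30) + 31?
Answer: 1341/2158 ≈ 0.62141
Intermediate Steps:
K = -6 (K = -37 + 31 = -6)
z(a) = 100 + a² - 6*a (z(a) = (a² - 6*a) + 100 = 100 + a² - 6*a)
q = 2682 (q = 1012 + 1670 = 2682)
q/z(-62) = 2682/(100 + (-62)² - 6*(-62)) = 2682/(100 + 3844 + 372) = 2682/4316 = 2682*(1/4316) = 1341/2158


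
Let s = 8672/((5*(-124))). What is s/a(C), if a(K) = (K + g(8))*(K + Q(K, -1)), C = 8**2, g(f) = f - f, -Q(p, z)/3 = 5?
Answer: -271/60760 ≈ -0.0044602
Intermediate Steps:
Q(p, z) = -15 (Q(p, z) = -3*5 = -15)
g(f) = 0
C = 64
s = -2168/155 (s = 8672/(-620) = 8672*(-1/620) = -2168/155 ≈ -13.987)
a(K) = K*(-15 + K) (a(K) = (K + 0)*(K - 15) = K*(-15 + K))
s/a(C) = -2168*1/(64*(-15 + 64))/155 = -2168/(155*(64*49)) = -2168/155/3136 = -2168/155*1/3136 = -271/60760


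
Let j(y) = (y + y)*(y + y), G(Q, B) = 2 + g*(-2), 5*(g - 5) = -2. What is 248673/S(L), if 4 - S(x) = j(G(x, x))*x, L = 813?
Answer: -6216825/4214492 ≈ -1.4751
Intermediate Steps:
g = 23/5 (g = 5 + (⅕)*(-2) = 5 - ⅖ = 23/5 ≈ 4.6000)
G(Q, B) = -36/5 (G(Q, B) = 2 + (23/5)*(-2) = 2 - 46/5 = -36/5)
j(y) = 4*y² (j(y) = (2*y)*(2*y) = 4*y²)
S(x) = 4 - 5184*x/25 (S(x) = 4 - 4*(-36/5)²*x = 4 - 4*(1296/25)*x = 4 - 5184*x/25)
248673/S(L) = 248673/(4 - 5184/25*813) = 248673/(4 - 4214592/25) = 248673/(-4214492/25) = 248673*(-25/4214492) = -6216825/4214492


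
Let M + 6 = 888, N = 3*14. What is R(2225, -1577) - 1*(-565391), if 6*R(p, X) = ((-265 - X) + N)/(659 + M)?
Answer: 2613803270/4623 ≈ 5.6539e+5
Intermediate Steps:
N = 42
M = 882 (M = -6 + 888 = 882)
R(p, X) = -223/9246 - X/9246 (R(p, X) = (((-265 - X) + 42)/(659 + 882))/6 = ((-223 - X)/1541)/6 = ((-223 - X)*(1/1541))/6 = (-223/1541 - X/1541)/6 = -223/9246 - X/9246)
R(2225, -1577) - 1*(-565391) = (-223/9246 - 1/9246*(-1577)) - 1*(-565391) = (-223/9246 + 1577/9246) + 565391 = 677/4623 + 565391 = 2613803270/4623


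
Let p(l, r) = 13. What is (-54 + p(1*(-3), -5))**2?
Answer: 1681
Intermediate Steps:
(-54 + p(1*(-3), -5))**2 = (-54 + 13)**2 = (-41)**2 = 1681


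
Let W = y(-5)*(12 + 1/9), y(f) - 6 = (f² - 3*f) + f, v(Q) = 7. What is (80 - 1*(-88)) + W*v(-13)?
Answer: 32795/9 ≈ 3643.9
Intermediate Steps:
y(f) = 6 + f² - 2*f (y(f) = 6 + ((f² - 3*f) + f) = 6 + (f² - 2*f) = 6 + f² - 2*f)
W = 4469/9 (W = (6 + (-5)² - 2*(-5))*(12 + 1/9) = (6 + 25 + 10)*(12 + 1*(⅑)) = 41*(12 + ⅑) = 41*(109/9) = 4469/9 ≈ 496.56)
(80 - 1*(-88)) + W*v(-13) = (80 - 1*(-88)) + (4469/9)*7 = (80 + 88) + 31283/9 = 168 + 31283/9 = 32795/9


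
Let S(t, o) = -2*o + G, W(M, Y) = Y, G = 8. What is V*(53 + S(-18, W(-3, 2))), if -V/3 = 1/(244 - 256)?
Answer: 57/4 ≈ 14.250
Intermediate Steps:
V = ¼ (V = -3/(244 - 256) = -3/(-12) = -3*(-1/12) = ¼ ≈ 0.25000)
S(t, o) = 8 - 2*o (S(t, o) = -2*o + 8 = 8 - 2*o)
V*(53 + S(-18, W(-3, 2))) = (53 + (8 - 2*2))/4 = (53 + (8 - 4))/4 = (53 + 4)/4 = (¼)*57 = 57/4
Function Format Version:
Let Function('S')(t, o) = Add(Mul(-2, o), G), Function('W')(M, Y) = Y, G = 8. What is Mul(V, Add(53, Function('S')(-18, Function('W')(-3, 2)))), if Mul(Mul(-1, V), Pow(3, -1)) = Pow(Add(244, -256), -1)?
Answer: Rational(57, 4) ≈ 14.250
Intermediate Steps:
V = Rational(1, 4) (V = Mul(-3, Pow(Add(244, -256), -1)) = Mul(-3, Pow(-12, -1)) = Mul(-3, Rational(-1, 12)) = Rational(1, 4) ≈ 0.25000)
Function('S')(t, o) = Add(8, Mul(-2, o)) (Function('S')(t, o) = Add(Mul(-2, o), 8) = Add(8, Mul(-2, o)))
Mul(V, Add(53, Function('S')(-18, Function('W')(-3, 2)))) = Mul(Rational(1, 4), Add(53, Add(8, Mul(-2, 2)))) = Mul(Rational(1, 4), Add(53, Add(8, -4))) = Mul(Rational(1, 4), Add(53, 4)) = Mul(Rational(1, 4), 57) = Rational(57, 4)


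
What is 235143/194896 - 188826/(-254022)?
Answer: 16088821207/8251311952 ≈ 1.9499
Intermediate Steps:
235143/194896 - 188826/(-254022) = 235143*(1/194896) - 188826*(-1/254022) = 235143/194896 + 31471/42337 = 16088821207/8251311952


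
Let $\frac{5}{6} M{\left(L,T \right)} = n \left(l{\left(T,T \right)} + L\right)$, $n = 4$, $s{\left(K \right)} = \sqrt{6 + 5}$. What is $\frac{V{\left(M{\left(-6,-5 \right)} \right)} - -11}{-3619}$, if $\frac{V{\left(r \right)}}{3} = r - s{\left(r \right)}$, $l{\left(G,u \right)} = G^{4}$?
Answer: $- \frac{44623}{18095} + \frac{3 \sqrt{11}}{3619} \approx -2.4633$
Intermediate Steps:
$s{\left(K \right)} = \sqrt{11}$
$M{\left(L,T \right)} = \frac{24 L}{5} + \frac{24 T^{4}}{5}$ ($M{\left(L,T \right)} = \frac{6 \cdot 4 \left(T^{4} + L\right)}{5} = \frac{6 \cdot 4 \left(L + T^{4}\right)}{5} = \frac{6 \left(4 L + 4 T^{4}\right)}{5} = \frac{24 L}{5} + \frac{24 T^{4}}{5}$)
$V{\left(r \right)} = - 3 \sqrt{11} + 3 r$ ($V{\left(r \right)} = 3 \left(r - \sqrt{11}\right) = - 3 \sqrt{11} + 3 r$)
$\frac{V{\left(M{\left(-6,-5 \right)} \right)} - -11}{-3619} = \frac{\left(- 3 \sqrt{11} + 3 \left(\frac{24}{5} \left(-6\right) + \frac{24 \left(-5\right)^{4}}{5}\right)\right) - -11}{-3619} = \left(\left(- 3 \sqrt{11} + 3 \left(- \frac{144}{5} + \frac{24}{5} \cdot 625\right)\right) + 11\right) \left(- \frac{1}{3619}\right) = \left(\left(- 3 \sqrt{11} + 3 \left(- \frac{144}{5} + 3000\right)\right) + 11\right) \left(- \frac{1}{3619}\right) = \left(\left(- 3 \sqrt{11} + 3 \cdot \frac{14856}{5}\right) + 11\right) \left(- \frac{1}{3619}\right) = \left(\left(- 3 \sqrt{11} + \frac{44568}{5}\right) + 11\right) \left(- \frac{1}{3619}\right) = \left(\left(\frac{44568}{5} - 3 \sqrt{11}\right) + 11\right) \left(- \frac{1}{3619}\right) = \left(\frac{44623}{5} - 3 \sqrt{11}\right) \left(- \frac{1}{3619}\right) = - \frac{44623}{18095} + \frac{3 \sqrt{11}}{3619}$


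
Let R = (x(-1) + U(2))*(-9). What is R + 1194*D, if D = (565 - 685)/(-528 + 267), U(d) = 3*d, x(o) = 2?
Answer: 13832/29 ≈ 476.97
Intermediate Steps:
D = 40/87 (D = -120/(-261) = -120*(-1/261) = 40/87 ≈ 0.45977)
R = -72 (R = (2 + 3*2)*(-9) = (2 + 6)*(-9) = 8*(-9) = -72)
R + 1194*D = -72 + 1194*(40/87) = -72 + 15920/29 = 13832/29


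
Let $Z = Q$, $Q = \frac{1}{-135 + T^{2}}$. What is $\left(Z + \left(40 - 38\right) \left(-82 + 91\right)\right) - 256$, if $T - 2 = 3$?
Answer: $- \frac{26181}{110} \approx -238.01$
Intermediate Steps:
$T = 5$ ($T = 2 + 3 = 5$)
$Q = - \frac{1}{110}$ ($Q = \frac{1}{-135 + 5^{2}} = \frac{1}{-135 + 25} = \frac{1}{-110} = - \frac{1}{110} \approx -0.0090909$)
$Z = - \frac{1}{110} \approx -0.0090909$
$\left(Z + \left(40 - 38\right) \left(-82 + 91\right)\right) - 256 = \left(- \frac{1}{110} + \left(40 - 38\right) \left(-82 + 91\right)\right) - 256 = \left(- \frac{1}{110} + 2 \cdot 9\right) - 256 = \left(- \frac{1}{110} + 18\right) - 256 = \frac{1979}{110} - 256 = - \frac{26181}{110}$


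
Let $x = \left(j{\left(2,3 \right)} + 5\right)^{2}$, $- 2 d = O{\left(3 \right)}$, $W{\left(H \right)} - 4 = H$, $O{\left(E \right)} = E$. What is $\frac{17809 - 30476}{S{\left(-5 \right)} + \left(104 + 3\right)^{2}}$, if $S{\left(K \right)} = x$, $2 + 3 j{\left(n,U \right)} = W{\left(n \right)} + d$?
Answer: $- \frac{456012}{413389} \approx -1.1031$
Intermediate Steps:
$W{\left(H \right)} = 4 + H$
$d = - \frac{3}{2}$ ($d = \left(- \frac{1}{2}\right) 3 = - \frac{3}{2} \approx -1.5$)
$j{\left(n,U \right)} = \frac{1}{6} + \frac{n}{3}$ ($j{\left(n,U \right)} = - \frac{2}{3} + \frac{\left(4 + n\right) - \frac{3}{2}}{3} = - \frac{2}{3} + \frac{\frac{5}{2} + n}{3} = - \frac{2}{3} + \left(\frac{5}{6} + \frac{n}{3}\right) = \frac{1}{6} + \frac{n}{3}$)
$x = \frac{1225}{36}$ ($x = \left(\left(\frac{1}{6} + \frac{1}{3} \cdot 2\right) + 5\right)^{2} = \left(\left(\frac{1}{6} + \frac{2}{3}\right) + 5\right)^{2} = \left(\frac{5}{6} + 5\right)^{2} = \left(\frac{35}{6}\right)^{2} = \frac{1225}{36} \approx 34.028$)
$S{\left(K \right)} = \frac{1225}{36}$
$\frac{17809 - 30476}{S{\left(-5 \right)} + \left(104 + 3\right)^{2}} = \frac{17809 - 30476}{\frac{1225}{36} + \left(104 + 3\right)^{2}} = - \frac{12667}{\frac{1225}{36} + 107^{2}} = - \frac{12667}{\frac{1225}{36} + 11449} = - \frac{12667}{\frac{413389}{36}} = \left(-12667\right) \frac{36}{413389} = - \frac{456012}{413389}$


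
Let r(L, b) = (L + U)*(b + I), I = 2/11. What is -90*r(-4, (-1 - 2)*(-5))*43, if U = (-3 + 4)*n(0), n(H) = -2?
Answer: 3877740/11 ≈ 3.5252e+5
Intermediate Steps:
U = -2 (U = (-3 + 4)*(-2) = 1*(-2) = -2)
I = 2/11 (I = 2*(1/11) = 2/11 ≈ 0.18182)
r(L, b) = (-2 + L)*(2/11 + b) (r(L, b) = (L - 2)*(b + 2/11) = (-2 + L)*(2/11 + b))
-90*r(-4, (-1 - 2)*(-5))*43 = -90*(-4/11 - 2*(-1 - 2)*(-5) + (2/11)*(-4) - 4*(-1 - 2)*(-5))*43 = -90*(-4/11 - (-6)*(-5) - 8/11 - (-12)*(-5))*43 = -90*(-4/11 - 2*15 - 8/11 - 4*15)*43 = -90*(-4/11 - 30 - 8/11 - 60)*43 = -90*(-1002/11)*43 = (90180/11)*43 = 3877740/11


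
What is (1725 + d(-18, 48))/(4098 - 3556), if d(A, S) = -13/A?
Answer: 31063/9756 ≈ 3.1840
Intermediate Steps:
(1725 + d(-18, 48))/(4098 - 3556) = (1725 - 13/(-18))/(4098 - 3556) = (1725 - 13*(-1/18))/542 = (1725 + 13/18)*(1/542) = (31063/18)*(1/542) = 31063/9756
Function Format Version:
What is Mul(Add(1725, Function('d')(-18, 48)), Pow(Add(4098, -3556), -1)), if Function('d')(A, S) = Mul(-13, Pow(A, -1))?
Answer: Rational(31063, 9756) ≈ 3.1840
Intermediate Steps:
Mul(Add(1725, Function('d')(-18, 48)), Pow(Add(4098, -3556), -1)) = Mul(Add(1725, Mul(-13, Pow(-18, -1))), Pow(Add(4098, -3556), -1)) = Mul(Add(1725, Mul(-13, Rational(-1, 18))), Pow(542, -1)) = Mul(Add(1725, Rational(13, 18)), Rational(1, 542)) = Mul(Rational(31063, 18), Rational(1, 542)) = Rational(31063, 9756)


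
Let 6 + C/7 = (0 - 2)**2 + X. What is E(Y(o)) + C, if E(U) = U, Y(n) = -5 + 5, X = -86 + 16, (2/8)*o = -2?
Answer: -504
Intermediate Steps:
o = -8 (o = 4*(-2) = -8)
X = -70
Y(n) = 0
C = -504 (C = -42 + 7*((0 - 2)**2 - 70) = -42 + 7*((-2)**2 - 70) = -42 + 7*(4 - 70) = -42 + 7*(-66) = -42 - 462 = -504)
E(Y(o)) + C = 0 - 504 = -504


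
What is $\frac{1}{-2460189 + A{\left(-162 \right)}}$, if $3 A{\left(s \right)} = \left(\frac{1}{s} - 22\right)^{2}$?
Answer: $- \frac{78732}{193682891123} \approx -4.065 \cdot 10^{-7}$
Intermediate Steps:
$A{\left(s \right)} = \frac{\left(-22 + \frac{1}{s}\right)^{2}}{3}$ ($A{\left(s \right)} = \frac{\left(\frac{1}{s} - 22\right)^{2}}{3} = \frac{\left(-22 + \frac{1}{s}\right)^{2}}{3}$)
$\frac{1}{-2460189 + A{\left(-162 \right)}} = \frac{1}{-2460189 + \frac{\left(-1 + 22 \left(-162\right)\right)^{2}}{3 \cdot 26244}} = \frac{1}{-2460189 + \frac{1}{3} \cdot \frac{1}{26244} \left(-1 - 3564\right)^{2}} = \frac{1}{-2460189 + \frac{1}{3} \cdot \frac{1}{26244} \left(-3565\right)^{2}} = \frac{1}{-2460189 + \frac{1}{3} \cdot \frac{1}{26244} \cdot 12709225} = \frac{1}{-2460189 + \frac{12709225}{78732}} = \frac{1}{- \frac{193682891123}{78732}} = - \frac{78732}{193682891123}$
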